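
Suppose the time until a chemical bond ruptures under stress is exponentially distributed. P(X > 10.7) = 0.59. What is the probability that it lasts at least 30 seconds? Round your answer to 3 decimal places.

e^(−λ·10.7) = 0.59 ⇒ λ = −ln(0.59)/10.7 = 0.0493115.
P(X > 30) = e^(−0.0493115·30) = e^(−1.4793) ≈ 0.228.

0.228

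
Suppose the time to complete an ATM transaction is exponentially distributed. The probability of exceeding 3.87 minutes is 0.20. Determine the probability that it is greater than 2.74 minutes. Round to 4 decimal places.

0.3200

e^(−λ·3.87) = 0.20 ⇒ λ = −ln(0.20)/3.87 = 0.415875.
P(X > 2.74) = e^(−0.415875·2.74) = e^(−1.1395) ≈ 0.3200.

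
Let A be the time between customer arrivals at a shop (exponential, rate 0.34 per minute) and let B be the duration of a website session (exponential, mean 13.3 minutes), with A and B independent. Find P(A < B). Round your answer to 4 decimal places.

0.8189

λ_1 = 0.34, λ_2 = 1/13.3 = 0.075188.
For independent exponentials, P(A < B) = λ_1/(λ_1+λ_2) = 0.34/0.415188 ≈ 0.8189.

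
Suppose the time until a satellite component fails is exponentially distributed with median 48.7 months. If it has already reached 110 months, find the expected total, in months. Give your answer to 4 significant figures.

180.3

For an exponential, median = ln(2)/λ, so λ = ln 2 / 48.7 = 0.014233 per month.
By memorylessness, E[X | X > 110] = 110 + 1/λ = 110 + 70.2592 = 180.259 months.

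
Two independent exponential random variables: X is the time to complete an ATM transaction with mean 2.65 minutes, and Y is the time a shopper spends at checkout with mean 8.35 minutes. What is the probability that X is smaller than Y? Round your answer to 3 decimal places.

λ_1 = 1/2.65 = 0.377358, λ_2 = 1/8.35 = 0.11976.
For independent exponentials, P(X < Y) = λ_1/(λ_1+λ_2) = 0.377358/0.497119 ≈ 0.759.

0.759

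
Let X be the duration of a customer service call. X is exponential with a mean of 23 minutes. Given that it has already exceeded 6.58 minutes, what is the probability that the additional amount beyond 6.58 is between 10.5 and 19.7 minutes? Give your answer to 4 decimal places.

The rate is λ = 1/23 = 0.0434783 per minute.
Memoryless: the residual past 6.58 is again Exp(λ).
P(10.5 < residual < 19.7) = e^(−λ·10.5) − e^(−λ·19.7) = 0.63348 − 0.42464 ≈ 0.2088.

0.2088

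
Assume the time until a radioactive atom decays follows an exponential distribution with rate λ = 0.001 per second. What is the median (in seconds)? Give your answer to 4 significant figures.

693.1

Set 1 − e^(−λt) = 0.5, so t = −ln(0.5)/λ = 0.69315/0.001 ≈ 693.147 seconds.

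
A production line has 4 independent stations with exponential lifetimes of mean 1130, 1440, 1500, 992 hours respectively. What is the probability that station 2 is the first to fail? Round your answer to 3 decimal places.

0.213

Rates: λ_i = 1/mean_i → 0.000884956, 0.000694444, 0.000666667, 0.00100806; Σλ = 0.00325413.
P(station 2 first) = λ_2/Σλ = 0.000694444/0.00325413 ≈ 0.213.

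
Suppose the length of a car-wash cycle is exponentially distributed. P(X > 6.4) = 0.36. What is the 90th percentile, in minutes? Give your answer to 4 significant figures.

e^(−λ·6.4) = 0.36 ⇒ λ = −ln(0.36)/6.4 = 0.159633.
90th percentile: 1 − e^(−λt) = 0.9, t = −ln(0.1)/λ = 14.4242 minutes.

14.42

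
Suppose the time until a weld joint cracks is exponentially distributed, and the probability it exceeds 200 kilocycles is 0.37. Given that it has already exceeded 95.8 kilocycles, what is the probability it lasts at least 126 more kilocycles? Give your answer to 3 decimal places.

0.535

From e^(−λ·200) = 0.37, λ = −ln(0.37)/200 = 0.00497126.
Memoryless: P(X > 95.8+126 | X > 95.8) = P(X > 126) = e^(−0.00497126·126) ≈ 0.535.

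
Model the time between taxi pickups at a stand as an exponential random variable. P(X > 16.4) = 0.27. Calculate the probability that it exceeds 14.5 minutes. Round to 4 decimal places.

0.3142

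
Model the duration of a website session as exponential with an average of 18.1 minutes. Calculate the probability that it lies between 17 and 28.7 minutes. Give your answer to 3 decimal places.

0.186

The rate is λ = 1/18.1 = 0.0552486 per minute.
P(17 < X < 28.7) = e^(−λ·17) − e^(−λ·28.7) = 0.39093 − 0.20482 ≈ 0.186.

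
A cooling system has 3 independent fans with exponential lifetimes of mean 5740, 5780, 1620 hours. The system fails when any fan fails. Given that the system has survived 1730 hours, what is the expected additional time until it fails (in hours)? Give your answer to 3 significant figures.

First-failure rate Σλ = 1/5740 + 1/5780 + 1/1620 = 0.00096451.
By memorylessness the expected residual is 1/Σλ = 1036.8 hours, regardless of the 1730 already elapsed.

1040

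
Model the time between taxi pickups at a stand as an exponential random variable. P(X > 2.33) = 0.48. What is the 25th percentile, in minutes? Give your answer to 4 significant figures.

0.9133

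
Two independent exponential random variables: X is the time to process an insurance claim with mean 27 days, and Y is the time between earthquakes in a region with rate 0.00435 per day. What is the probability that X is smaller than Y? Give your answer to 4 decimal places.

0.8949

λ_1 = 1/27 = 0.037037, λ_2 = 0.00435.
For independent exponentials, P(X < Y) = λ_1/(λ_1+λ_2) = 0.037037/0.041387 ≈ 0.8949.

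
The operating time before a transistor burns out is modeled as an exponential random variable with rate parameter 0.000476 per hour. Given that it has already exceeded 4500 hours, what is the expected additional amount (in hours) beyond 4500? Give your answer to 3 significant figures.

By memorylessness, the remaining amount past any threshold is again Exp(λ) with mean 1/λ = 2100.84 hours.

2100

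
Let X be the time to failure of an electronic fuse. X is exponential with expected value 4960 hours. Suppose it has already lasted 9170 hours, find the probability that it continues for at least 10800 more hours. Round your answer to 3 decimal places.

0.113

The rate is λ = 1/4960 = 0.000201613 per hour.
The exponential is memoryless, so the remaining time is again Exp(λ): the condition X > 9170 is irrelevant.
P(X > 10800) = e^(−2.1774) ≈ 0.113.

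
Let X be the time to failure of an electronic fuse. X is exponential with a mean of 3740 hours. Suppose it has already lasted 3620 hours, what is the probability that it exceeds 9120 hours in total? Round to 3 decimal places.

0.230

The rate is λ = 1/3740 = 0.00026738 per hour.
The exponential is memoryless, so the remaining time is again Exp(λ): the condition X > 3620 is irrelevant.
P(X > 5500) = e^(−1.4706) ≈ 0.230.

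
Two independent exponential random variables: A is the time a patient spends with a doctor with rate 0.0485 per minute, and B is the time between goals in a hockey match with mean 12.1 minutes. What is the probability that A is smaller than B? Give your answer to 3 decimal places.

0.370

λ_1 = 0.0485, λ_2 = 1/12.1 = 0.0826446.
For independent exponentials, P(A < B) = λ_1/(λ_1+λ_2) = 0.0485/0.131145 ≈ 0.370.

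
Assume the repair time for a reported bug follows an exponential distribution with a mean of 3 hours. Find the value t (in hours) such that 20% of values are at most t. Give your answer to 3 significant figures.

The rate is λ = 1/3 = 0.333333 per hour.
Set 1 − e^(−λt) = 0.2, so t = −ln(0.8)/λ = 0.22314/0.333333 ≈ 0.669431 hours.

0.669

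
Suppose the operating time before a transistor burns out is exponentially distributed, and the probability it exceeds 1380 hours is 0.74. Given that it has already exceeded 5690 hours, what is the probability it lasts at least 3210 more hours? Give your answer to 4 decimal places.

0.4964

From e^(−λ·1380) = 0.74, λ = −ln(0.74)/1380 = 0.000218192.
Memoryless: P(X > 5690+3210 | X > 5690) = P(X > 3210) = e^(−0.000218192·3210) ≈ 0.4964.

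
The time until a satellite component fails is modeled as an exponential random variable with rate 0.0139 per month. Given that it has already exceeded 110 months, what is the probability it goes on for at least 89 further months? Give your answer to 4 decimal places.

P(X > s+t | X > s) = e^(−λ(s+t))/e^(−λs) = e^(−λt), independent of s = 110.
P(X > 89) = e^(−1.2371) ≈ 0.2902.

0.2902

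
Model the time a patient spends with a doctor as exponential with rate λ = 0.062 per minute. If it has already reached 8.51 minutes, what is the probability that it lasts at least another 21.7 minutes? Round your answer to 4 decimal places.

0.2604

P(X > s+t | X > s) = e^(−λ(s+t))/e^(−λs) = e^(−λt), independent of s = 8.51.
P(X > 21.7) = e^(−1.3454) ≈ 0.2604.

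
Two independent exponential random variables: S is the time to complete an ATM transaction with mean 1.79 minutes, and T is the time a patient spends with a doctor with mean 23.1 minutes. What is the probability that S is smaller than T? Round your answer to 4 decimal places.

0.9281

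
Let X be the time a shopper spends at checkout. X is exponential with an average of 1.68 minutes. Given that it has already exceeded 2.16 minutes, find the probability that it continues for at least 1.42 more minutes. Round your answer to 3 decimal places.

0.429

The rate is λ = 1/1.68 = 0.595238 per minute.
The exponential is memoryless, so the remaining time is again Exp(λ): the condition X > 2.16 is irrelevant.
P(X > 1.42) = e^(−0.84524) ≈ 0.429.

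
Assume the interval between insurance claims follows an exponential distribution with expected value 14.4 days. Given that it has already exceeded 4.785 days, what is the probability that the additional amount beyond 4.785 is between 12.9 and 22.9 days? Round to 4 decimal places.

The rate is λ = 1/14.4 = 0.0694444 per day.
Memoryless: the residual past 4.785 is again Exp(λ).
P(12.9 < residual < 22.9) = e^(−λ·12.9) − e^(−λ·22.9) = 0.40827 − 0.20387 ≈ 0.2044.

0.2044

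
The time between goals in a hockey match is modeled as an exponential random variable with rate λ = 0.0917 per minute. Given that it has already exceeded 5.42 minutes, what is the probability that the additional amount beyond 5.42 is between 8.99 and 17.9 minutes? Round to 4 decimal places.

0.2448

Memoryless: the residual past 5.42 is again Exp(λ).
P(8.99 < residual < 17.9) = e^(−λ·8.99) − e^(−λ·17.9) = 0.43851 − 0.19370 ≈ 0.2448.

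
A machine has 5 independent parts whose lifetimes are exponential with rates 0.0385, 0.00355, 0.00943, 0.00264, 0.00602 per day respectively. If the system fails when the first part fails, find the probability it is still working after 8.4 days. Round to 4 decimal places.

0.6034

The time to first failure is exponential with rate Σλ = 0.0385 + 0.00355 + 0.00943 + 0.00264 + 0.00602 = 0.06014.
P(min > 8.4) = e^(−0.06014·8.4) = e^(−0.50518) ≈ 0.6034.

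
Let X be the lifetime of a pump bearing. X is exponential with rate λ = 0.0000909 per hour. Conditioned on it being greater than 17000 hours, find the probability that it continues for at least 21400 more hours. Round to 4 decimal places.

The exponential is memoryless, so the remaining time is again Exp(λ): the condition X > 17000 is irrelevant.
P(X > 21400) = e^(−1.9453) ≈ 0.1430.

0.1430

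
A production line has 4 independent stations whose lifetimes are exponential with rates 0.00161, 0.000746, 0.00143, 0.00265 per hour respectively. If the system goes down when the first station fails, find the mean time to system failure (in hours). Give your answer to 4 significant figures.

The time to first failure is exponential with rate Σλ = 0.00161 + 0.000746 + 0.00143 + 0.00265 = 0.006436.
E[min] = 1/Σλ = 1/0.006436 = 155.376 hours.

155.4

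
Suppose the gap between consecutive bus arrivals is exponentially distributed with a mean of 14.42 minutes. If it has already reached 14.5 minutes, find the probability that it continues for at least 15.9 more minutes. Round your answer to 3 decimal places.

The rate is λ = 1/14.42 = 0.0693481 per minute.
P(X > s+t | X > s) = e^(−λ(s+t))/e^(−λs) = e^(−λt), independent of s = 14.5.
P(X > 15.9) = e^(−1.1026) ≈ 0.332.

0.332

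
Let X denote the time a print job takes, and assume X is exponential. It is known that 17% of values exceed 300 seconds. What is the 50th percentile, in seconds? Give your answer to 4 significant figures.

117.4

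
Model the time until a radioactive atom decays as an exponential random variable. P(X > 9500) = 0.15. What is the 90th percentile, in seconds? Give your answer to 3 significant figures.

11500

e^(−λ·9500) = 0.15 ⇒ λ = −ln(0.15)/9500 = 0.000199697.
90th percentile: 1 − e^(−λt) = 0.9, t = −ln(0.1)/λ = 11530.4 seconds.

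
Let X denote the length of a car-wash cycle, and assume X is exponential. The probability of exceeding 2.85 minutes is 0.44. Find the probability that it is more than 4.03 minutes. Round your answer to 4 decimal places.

0.3132

e^(−λ·2.85) = 0.44 ⇒ λ = −ln(0.44)/2.85 = 0.288063.
P(X > 4.03) = e^(−0.288063·4.03) = e^(−1.1609) ≈ 0.3132.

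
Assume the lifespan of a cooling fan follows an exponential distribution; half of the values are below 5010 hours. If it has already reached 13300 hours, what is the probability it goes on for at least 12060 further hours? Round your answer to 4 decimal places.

For an exponential, median = ln(2)/λ, so λ = ln 2 / 5010 = 0.000138353 per hour.
The exponential is memoryless, so the remaining time is again Exp(λ): the condition X > 13300 is irrelevant.
P(X > 12060) = e^(−1.6685) ≈ 0.1885.

0.1885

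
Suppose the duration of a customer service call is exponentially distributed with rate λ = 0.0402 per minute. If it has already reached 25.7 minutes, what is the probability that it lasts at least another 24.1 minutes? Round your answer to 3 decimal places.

0.380

The exponential is memoryless, so the remaining time is again Exp(λ): the condition X > 25.7 is irrelevant.
P(X > 24.1) = e^(−0.96882) ≈ 0.380.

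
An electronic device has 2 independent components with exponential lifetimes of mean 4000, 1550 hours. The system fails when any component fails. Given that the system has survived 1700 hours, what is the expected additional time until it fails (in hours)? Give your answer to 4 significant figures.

1117

First-failure rate Σλ = 1/4000 + 1/1550 = 0.000895161.
By memorylessness the expected residual is 1/Σλ = 1117.12 hours, regardless of the 1700 already elapsed.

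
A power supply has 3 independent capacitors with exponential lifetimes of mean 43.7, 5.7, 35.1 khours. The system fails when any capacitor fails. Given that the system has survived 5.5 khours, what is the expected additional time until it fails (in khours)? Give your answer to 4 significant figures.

First-failure rate Σλ = 1/43.7 + 1/5.7 + 1/35.1 = 0.226812.
By memorylessness the expected residual is 1/Σλ = 4.40894 khours, regardless of the 5.5 already elapsed.

4.409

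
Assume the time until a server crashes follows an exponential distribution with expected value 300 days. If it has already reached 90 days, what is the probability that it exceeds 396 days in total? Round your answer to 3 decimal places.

The rate is λ = 1/300 = 0.00333333 per day.
P(X > s+t | X > s) = e^(−λ(s+t))/e^(−λs) = e^(−λt), independent of s = 90.
P(X > 306) = e^(−1.02) ≈ 0.361.

0.361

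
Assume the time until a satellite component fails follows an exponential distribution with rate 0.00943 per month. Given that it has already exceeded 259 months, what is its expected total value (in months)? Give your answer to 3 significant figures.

365

By memorylessness, E[X | X > 259] = 259 + 1/λ = 259 + 106.045 = 365.045 months.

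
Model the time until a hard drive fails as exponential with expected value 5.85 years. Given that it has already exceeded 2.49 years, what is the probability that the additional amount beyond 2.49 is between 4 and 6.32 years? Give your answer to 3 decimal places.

The rate is λ = 1/5.85 = 0.17094 per year.
Memoryless: the residual past 2.49 is again Exp(λ).
P(4 < residual < 6.32) = e^(−λ·4) − e^(−λ·6.32) = 0.50472 − 0.33948 ≈ 0.165.

0.165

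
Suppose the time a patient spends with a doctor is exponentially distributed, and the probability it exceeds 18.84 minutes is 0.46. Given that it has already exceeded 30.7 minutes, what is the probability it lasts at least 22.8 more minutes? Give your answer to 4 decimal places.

0.3907

From e^(−λ·18.84) = 0.46, λ = −ln(0.46)/18.84 = 0.041217.
Memoryless: P(X > 30.7+22.8 | X > 30.7) = P(X > 22.8) = e^(−0.041217·22.8) ≈ 0.3907.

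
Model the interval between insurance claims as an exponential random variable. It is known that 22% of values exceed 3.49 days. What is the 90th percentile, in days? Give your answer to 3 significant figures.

e^(−λ·3.49) = 0.22 ⇒ λ = −ln(0.22)/3.49 = 0.433847.
90th percentile: 1 − e^(−λt) = 0.9, t = −ln(0.1)/λ = 5.30736 days.

5.31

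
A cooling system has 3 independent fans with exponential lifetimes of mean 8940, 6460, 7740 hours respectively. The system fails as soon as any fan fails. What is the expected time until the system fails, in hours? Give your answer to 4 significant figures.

2526

The first failure time is exponential with rate Σλ_i = 1/8940 + 1/6460 + 1/7740 = 0.000395855 per hour.
E[min] = 1/Σλ = 1/0.000395855 = 2526.18 hours.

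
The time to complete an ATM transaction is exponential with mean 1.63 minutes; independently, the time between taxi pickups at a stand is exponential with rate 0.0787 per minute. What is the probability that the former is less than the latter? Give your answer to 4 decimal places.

λ_1 = 1/1.63 = 0.613497, λ_2 = 0.0787.
For independent exponentials, P(the former < the latter) = λ_1/(λ_1+λ_2) = 0.613497/0.692197 ≈ 0.8863.

0.8863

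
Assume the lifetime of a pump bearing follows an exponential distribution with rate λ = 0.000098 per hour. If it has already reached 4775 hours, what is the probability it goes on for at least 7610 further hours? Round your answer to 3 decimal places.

0.474

The exponential is memoryless, so the remaining time is again Exp(λ): the condition X > 4775 is irrelevant.
P(X > 7610) = e^(−0.74578) ≈ 0.474.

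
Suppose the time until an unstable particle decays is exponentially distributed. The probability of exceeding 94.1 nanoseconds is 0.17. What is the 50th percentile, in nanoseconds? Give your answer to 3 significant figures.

36.8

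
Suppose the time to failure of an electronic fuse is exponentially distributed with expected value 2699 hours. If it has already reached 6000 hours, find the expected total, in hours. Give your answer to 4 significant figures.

The rate is λ = 1/2699 = 0.000370508 per hour.
By memorylessness, E[X | X > 6000] = 6000 + 1/λ = 6000 + 2699 = 8699 hours.

8699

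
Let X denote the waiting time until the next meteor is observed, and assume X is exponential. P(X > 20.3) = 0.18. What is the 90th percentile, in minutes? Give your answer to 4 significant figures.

27.26

e^(−λ·20.3) = 0.18 ⇒ λ = −ln(0.18)/20.3 = 0.0844728.
90th percentile: 1 − e^(−λt) = 0.9, t = −ln(0.1)/λ = 27.2583 minutes.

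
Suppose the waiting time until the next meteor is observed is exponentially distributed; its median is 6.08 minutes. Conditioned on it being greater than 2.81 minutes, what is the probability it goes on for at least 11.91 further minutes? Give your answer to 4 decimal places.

0.2572

For an exponential, median = ln(2)/λ, so λ = ln 2 / 6.08 = 0.114004 per minute.
P(X > s+t | X > s) = e^(−λ(s+t))/e^(−λs) = e^(−λt), independent of s = 2.81.
P(X > 11.91) = e^(−1.3578) ≈ 0.2572.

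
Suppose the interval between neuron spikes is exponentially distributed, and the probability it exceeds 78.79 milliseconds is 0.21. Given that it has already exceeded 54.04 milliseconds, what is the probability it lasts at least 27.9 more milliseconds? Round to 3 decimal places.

0.575

From e^(−λ·78.79) = 0.21, λ = −ln(0.21)/78.79 = 0.0198077.
Memoryless: P(X > 54.04+27.9 | X > 54.04) = P(X > 27.9) = e^(−0.0198077·27.9) ≈ 0.575.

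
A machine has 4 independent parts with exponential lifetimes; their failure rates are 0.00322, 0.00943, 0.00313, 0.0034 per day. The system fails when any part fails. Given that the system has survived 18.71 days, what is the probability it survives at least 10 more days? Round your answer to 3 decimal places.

Time to first failure ~ Exp(Σλ) with Σλ = 0.01918.
By memorylessness, P(T > 18.71+10 | T > 18.71) = P(T > 10) = e^(−0.01918·10) ≈ 0.825.

0.825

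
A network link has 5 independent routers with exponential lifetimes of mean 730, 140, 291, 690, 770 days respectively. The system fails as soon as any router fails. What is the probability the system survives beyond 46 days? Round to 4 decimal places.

The first failure time is exponential with rate Σλ_i = 1/730 + 1/140 + 1/291 + 1/690 + 1/770 = 0.0146971 per day.
P(min > 46) = e^(−0.0146971·46) = e^(−0.67607) ≈ 0.5086.

0.5086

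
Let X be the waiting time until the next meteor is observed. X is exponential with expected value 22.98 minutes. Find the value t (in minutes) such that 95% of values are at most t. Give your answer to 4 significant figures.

The rate is λ = 1/22.98 = 0.0435161 per minute.
Set 1 − e^(−λt) = 0.95, so t = −ln(0.05)/λ = 2.9957/0.0435161 ≈ 68.8419 minutes.

68.84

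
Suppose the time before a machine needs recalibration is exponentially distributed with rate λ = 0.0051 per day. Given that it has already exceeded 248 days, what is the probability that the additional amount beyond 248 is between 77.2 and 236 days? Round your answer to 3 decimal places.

Memoryless: the residual past 248 is again Exp(λ).
P(77.2 < residual < 236) = e^(−λ·77.2) − e^(−λ·236) = 0.67454 − 0.30011 ≈ 0.374.

0.374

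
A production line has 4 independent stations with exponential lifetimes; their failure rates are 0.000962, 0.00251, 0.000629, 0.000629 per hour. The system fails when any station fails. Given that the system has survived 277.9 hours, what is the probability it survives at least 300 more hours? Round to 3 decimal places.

Time to first failure ~ Exp(Σλ) with Σλ = 0.00473.
By memorylessness, P(T > 277.9+300 | T > 277.9) = P(T > 300) = e^(−0.00473·300) ≈ 0.242.

0.242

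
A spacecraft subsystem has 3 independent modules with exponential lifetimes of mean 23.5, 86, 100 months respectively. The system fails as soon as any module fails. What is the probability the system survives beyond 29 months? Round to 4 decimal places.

0.1555

The first failure time is exponential with rate Σλ_i = 1/23.5 + 1/86 + 1/100 = 0.0641811 per month.
P(min > 29) = e^(−0.0641811·29) = e^(−1.8613) ≈ 0.1555.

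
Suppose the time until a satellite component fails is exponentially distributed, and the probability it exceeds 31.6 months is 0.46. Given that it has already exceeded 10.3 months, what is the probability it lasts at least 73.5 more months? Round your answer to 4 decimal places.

0.1643

From e^(−λ·31.6) = 0.46, λ = −ln(0.46)/31.6 = 0.0245737.
Memoryless: P(X > 10.3+73.5 | X > 10.3) = P(X > 73.5) = e^(−0.0245737·73.5) ≈ 0.1643.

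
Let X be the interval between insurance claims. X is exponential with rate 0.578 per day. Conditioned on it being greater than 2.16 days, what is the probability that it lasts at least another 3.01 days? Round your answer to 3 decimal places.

0.176

P(X > s+t | X > s) = e^(−λ(s+t))/e^(−λs) = e^(−λt), independent of s = 2.16.
P(X > 3.01) = e^(−1.7398) ≈ 0.176.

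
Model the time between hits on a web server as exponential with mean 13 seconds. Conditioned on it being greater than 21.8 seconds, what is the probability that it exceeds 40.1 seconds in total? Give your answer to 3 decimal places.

0.245

The rate is λ = 1/13 = 0.0769231 per second.
The exponential is memoryless, so the remaining time is again Exp(λ): the condition X > 21.8 is irrelevant.
P(X > 18.3) = e^(−1.4077) ≈ 0.245.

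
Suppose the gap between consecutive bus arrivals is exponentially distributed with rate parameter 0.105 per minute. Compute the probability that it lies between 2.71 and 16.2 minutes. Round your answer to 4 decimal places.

P(2.71 < X < 16.2) = e^(−λ·2.71) − e^(−λ·16.2) = 0.75235 − 0.18250 ≈ 0.5699.

0.5699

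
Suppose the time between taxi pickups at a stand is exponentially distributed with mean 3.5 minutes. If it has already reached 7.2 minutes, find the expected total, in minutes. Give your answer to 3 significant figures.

The rate is λ = 1/3.5 = 0.285714 per minute.
By memorylessness, E[X | X > 7.2] = 7.2 + 1/λ = 7.2 + 3.5 = 10.7 minutes.

10.7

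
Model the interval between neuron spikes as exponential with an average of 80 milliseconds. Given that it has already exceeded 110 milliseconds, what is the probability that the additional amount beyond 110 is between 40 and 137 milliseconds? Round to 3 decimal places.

The rate is λ = 1/80 = 0.0125 per millisecond.
Memoryless: the residual past 110 is again Exp(λ).
P(40 < residual < 137) = e^(−λ·40) − e^(−λ·137) = 0.60653 − 0.18041 ≈ 0.426.

0.426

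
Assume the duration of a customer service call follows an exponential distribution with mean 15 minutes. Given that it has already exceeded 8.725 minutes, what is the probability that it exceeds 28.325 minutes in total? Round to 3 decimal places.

The rate is λ = 1/15 = 0.0666667 per minute.
By the memoryless property, P(X > 8.725+19.6 | X > 8.725) = P(X > 19.6).
P(X > 19.6) = e^(−1.3067) ≈ 0.271.

0.271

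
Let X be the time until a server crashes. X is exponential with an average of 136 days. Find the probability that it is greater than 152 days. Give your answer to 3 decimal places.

The rate is λ = 1/136 = 0.00735294 per day.
P(X > 152) = e^(−λ·152) = e^(−1.1176) ≈ 0.327.

0.327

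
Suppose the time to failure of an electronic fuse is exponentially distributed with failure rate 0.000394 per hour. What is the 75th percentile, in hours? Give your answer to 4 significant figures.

3519

Set 1 − e^(−λt) = 0.75, so t = −ln(0.25)/λ = 1.3863/0.000394 ≈ 3518.51 hours.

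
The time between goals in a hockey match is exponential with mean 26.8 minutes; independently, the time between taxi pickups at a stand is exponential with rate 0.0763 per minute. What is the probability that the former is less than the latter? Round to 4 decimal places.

λ_1 = 1/26.8 = 0.0373134, λ_2 = 0.0763.
For independent exponentials, P(the former < the latter) = λ_1/(λ_1+λ_2) = 0.0373134/0.113613 ≈ 0.3284.

0.3284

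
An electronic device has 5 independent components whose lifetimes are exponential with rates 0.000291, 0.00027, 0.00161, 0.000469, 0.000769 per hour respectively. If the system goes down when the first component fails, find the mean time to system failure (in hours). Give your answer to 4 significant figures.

293.3

The time to first failure is exponential with rate Σλ = 0.000291 + 0.00027 + 0.00161 + 0.000469 + 0.000769 = 0.003409.
E[min] = 1/Σλ = 1/0.003409 = 293.341 hours.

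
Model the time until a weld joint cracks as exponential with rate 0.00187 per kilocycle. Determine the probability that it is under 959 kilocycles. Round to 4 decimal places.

P(X ≤ 959) = 1 − e^(−λ·959) = 1 − e^(−1.7933) ≈ 0.8336.

0.8336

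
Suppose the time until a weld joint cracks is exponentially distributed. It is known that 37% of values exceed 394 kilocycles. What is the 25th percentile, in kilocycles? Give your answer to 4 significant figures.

114.0

e^(−λ·394) = 0.37 ⇒ λ = −ln(0.37)/394 = 0.00252348.
25th percentile: 1 − e^(−λt) = 0.25, t = −ln(0.75)/λ = 114.002 kilocycles.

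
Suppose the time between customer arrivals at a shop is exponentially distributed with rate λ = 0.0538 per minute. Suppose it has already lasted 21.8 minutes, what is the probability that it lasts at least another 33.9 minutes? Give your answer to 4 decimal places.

By the memoryless property, P(X > 21.8+33.9 | X > 21.8) = P(X > 33.9).
P(X > 33.9) = e^(−1.8238) ≈ 0.1614.

0.1614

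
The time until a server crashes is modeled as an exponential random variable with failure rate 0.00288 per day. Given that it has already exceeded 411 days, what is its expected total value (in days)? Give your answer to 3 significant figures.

By memorylessness, E[X | X > 411] = 411 + 1/λ = 411 + 347.222 = 758.222 days.

758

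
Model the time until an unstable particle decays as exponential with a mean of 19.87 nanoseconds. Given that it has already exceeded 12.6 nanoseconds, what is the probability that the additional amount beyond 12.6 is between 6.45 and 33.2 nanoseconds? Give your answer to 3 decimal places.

The rate is λ = 1/19.87 = 0.0503271 per nanosecond.
Memoryless: the residual past 12.6 is again Exp(λ).
P(6.45 < residual < 33.2) = e^(−λ·6.45) − e^(−λ·33.2) = 0.72281 − 0.18809 ≈ 0.535.

0.535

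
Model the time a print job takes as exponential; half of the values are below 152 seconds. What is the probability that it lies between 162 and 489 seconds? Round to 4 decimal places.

0.3702

For an exponential, median = ln(2)/λ, so λ = ln 2 / 152 = 0.00456018 per second.
P(162 < X < 489) = e^(−λ·162) − e^(−λ·489) = 0.47771 − 0.10754 ≈ 0.3702.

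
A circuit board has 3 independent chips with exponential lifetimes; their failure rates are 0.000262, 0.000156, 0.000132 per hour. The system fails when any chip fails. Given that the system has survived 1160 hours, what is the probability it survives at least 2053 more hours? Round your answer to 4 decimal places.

0.3233

Time to first failure ~ Exp(Σλ) with Σλ = 0.00055.
By memorylessness, P(T > 1160+2053 | T > 1160) = P(T > 2053) = e^(−0.00055·2053) ≈ 0.3233.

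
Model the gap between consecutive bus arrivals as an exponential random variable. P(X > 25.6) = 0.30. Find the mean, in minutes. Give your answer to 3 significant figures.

21.3

e^(−λ·25.6) = 0.30 ⇒ λ = −ln(0.30)/25.6 = 0.0470302.
Mean = 1/λ = 21.2629 minutes.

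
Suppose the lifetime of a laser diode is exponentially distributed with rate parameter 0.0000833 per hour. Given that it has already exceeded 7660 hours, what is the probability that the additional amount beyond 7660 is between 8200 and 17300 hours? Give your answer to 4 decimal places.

Memoryless: the residual past 7660 is again Exp(λ).
P(8200 < residual < 17300) = e^(−λ·8200) − e^(−λ·17300) = 0.50507 − 0.23667 ≈ 0.2684.

0.2684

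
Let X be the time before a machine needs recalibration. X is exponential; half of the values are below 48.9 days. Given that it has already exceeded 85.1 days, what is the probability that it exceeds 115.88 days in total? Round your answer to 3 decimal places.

0.646

For an exponential, median = ln(2)/λ, so λ = ln 2 / 48.9 = 0.0141748 per day.
P(X > s+t | X > s) = e^(−λ(s+t))/e^(−λs) = e^(−λt), independent of s = 85.1.
P(X > 30.78) = e^(−0.4363) ≈ 0.646.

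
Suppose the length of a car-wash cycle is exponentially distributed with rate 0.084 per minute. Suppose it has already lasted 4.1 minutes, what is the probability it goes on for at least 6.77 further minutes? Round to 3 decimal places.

The exponential is memoryless, so the remaining time is again Exp(λ): the condition X > 4.1 is irrelevant.
P(X > 6.77) = e^(−0.56868) ≈ 0.566.

0.566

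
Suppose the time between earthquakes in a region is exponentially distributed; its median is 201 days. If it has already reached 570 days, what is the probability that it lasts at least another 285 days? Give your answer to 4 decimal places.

0.3743

For an exponential, median = ln(2)/λ, so λ = ln 2 / 201 = 0.00344849 per day.
The exponential is memoryless, so the remaining time is again Exp(λ): the condition X > 570 is irrelevant.
P(X > 285) = e^(−0.98282) ≈ 0.3743.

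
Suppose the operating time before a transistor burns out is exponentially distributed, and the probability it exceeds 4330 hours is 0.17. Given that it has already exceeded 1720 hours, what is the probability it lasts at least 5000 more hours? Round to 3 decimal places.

From e^(−λ·4330) = 0.17, λ = −ln(0.17)/4330 = 0.000409228.
Memoryless: P(X > 1720+5000 | X > 1720) = P(X > 5000) = e^(−0.000409228·5000) ≈ 0.129.

0.129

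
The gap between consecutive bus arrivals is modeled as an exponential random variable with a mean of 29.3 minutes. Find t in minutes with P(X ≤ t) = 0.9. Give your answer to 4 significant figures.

67.47

The rate is λ = 1/29.3 = 0.0341297 per minute.
Set 1 − e^(−λt) = 0.9, so t = −ln(0.1)/λ = 2.3026/0.0341297 ≈ 67.4657 minutes.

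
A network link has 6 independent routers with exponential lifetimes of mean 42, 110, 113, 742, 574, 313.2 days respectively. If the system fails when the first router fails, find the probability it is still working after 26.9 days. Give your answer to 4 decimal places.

0.2747

The first failure time is exponential with rate Σλ_i = 1/42 + 1/110 + 1/113 + 1/742 + 1/574 + 1/313.2 = 0.0480327 per day.
P(min > 26.9) = e^(−0.0480327·26.9) = e^(−1.2921) ≈ 0.2747.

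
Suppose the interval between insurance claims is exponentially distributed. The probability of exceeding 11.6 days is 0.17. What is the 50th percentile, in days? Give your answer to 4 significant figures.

e^(−λ·11.6) = 0.17 ⇒ λ = −ln(0.17)/11.6 = 0.152755.
50th percentile: 1 − e^(−λt) = 0.5, t = −ln(0.5)/λ = 4.53764 days.

4.538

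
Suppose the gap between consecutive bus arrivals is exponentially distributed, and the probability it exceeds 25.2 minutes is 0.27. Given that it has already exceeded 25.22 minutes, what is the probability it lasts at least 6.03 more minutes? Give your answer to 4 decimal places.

0.7310

From e^(−λ·25.2) = 0.27, λ = −ln(0.27)/25.2 = 0.0519577.
Memoryless: P(X > 25.22+6.03 | X > 25.22) = P(X > 6.03) = e^(−0.0519577·6.03) ≈ 0.7310.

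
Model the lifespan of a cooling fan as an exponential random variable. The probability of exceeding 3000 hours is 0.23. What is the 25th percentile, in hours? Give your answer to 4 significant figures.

587.2

e^(−λ·3000) = 0.23 ⇒ λ = −ln(0.23)/3000 = 0.000489892.
25th percentile: 1 − e^(−λt) = 0.25, t = −ln(0.75)/λ = 587.236 hours.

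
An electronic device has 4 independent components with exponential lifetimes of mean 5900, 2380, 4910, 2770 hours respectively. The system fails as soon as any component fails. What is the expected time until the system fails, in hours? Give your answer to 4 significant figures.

866.3

The first failure time is exponential with rate Σλ_i = 1/5900 + 1/2380 + 1/4910 + 1/2770 = 0.00115434 per hour.
E[min] = 1/Σλ = 1/0.00115434 = 866.299 hours.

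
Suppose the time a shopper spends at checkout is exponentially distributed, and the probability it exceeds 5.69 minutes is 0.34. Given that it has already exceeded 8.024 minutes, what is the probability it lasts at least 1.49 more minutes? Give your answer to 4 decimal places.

0.7539

From e^(−λ·5.69) = 0.34, λ = −ln(0.34)/5.69 = 0.189597.
Memoryless: P(X > 8.024+1.49 | X > 8.024) = P(X > 1.49) = e^(−0.189597·1.49) ≈ 0.7539.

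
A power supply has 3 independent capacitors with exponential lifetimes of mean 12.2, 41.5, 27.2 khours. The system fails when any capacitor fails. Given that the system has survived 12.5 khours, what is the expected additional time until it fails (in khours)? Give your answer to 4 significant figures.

7.001

First-failure rate Σλ = 1/12.2 + 1/41.5 + 1/27.2 = 0.142828.
By memorylessness the expected residual is 1/Σλ = 7.00141 khours, regardless of the 12.5 already elapsed.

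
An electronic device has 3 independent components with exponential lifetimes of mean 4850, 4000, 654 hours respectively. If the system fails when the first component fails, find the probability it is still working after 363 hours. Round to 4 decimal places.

The first failure time is exponential with rate Σλ_i = 1/4850 + 1/4000 + 1/654 = 0.00198524 per hour.
P(min > 363) = e^(−0.00198524·363) = e^(−0.72064) ≈ 0.4864.

0.4864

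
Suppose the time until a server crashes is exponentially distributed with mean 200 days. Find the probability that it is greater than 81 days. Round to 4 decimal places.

0.6670

The rate is λ = 1/200 = 0.005 per day.
P(X > 81) = e^(−λ·81) = e^(−0.405) ≈ 0.6670.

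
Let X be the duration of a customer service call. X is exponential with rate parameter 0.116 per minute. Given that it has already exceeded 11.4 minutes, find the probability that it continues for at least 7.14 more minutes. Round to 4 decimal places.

The exponential is memoryless, so the remaining time is again Exp(λ): the condition X > 11.4 is irrelevant.
P(X > 7.14) = e^(−0.82824) ≈ 0.4368.

0.4368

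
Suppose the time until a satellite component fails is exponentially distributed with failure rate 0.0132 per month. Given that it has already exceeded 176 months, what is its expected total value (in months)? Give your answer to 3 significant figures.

By memorylessness, E[X | X > 176] = 176 + 1/λ = 176 + 75.7576 = 251.758 months.

252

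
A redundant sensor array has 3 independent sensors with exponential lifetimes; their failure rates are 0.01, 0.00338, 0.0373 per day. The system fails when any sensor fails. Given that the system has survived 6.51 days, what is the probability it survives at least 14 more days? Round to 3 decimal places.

Time to first failure ~ Exp(Σλ) with Σλ = 0.05068.
By memorylessness, P(T > 6.51+14 | T > 6.51) = P(T > 14) = e^(−0.05068·14) ≈ 0.492.

0.492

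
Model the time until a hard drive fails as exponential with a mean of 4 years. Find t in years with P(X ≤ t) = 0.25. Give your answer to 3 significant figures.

1.15

The rate is λ = 1/4 = 0.25 per year.
Set 1 − e^(−λt) = 0.25, so t = −ln(0.75)/λ = 0.28768/0.25 ≈ 1.15073 years.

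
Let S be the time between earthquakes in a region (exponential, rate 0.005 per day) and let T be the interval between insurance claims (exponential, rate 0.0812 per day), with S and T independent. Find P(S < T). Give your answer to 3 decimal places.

0.058

λ_1 = 0.005, λ_2 = 0.0812.
For independent exponentials, P(S < T) = λ_1/(λ_1+λ_2) = 0.005/0.0862 ≈ 0.058.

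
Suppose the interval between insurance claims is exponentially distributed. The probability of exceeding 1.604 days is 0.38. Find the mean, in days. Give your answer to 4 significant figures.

e^(−λ·1.604) = 0.38 ⇒ λ = −ln(0.38)/1.604 = 0.603232.
Mean = 1/λ = 1.65774 days.

1.658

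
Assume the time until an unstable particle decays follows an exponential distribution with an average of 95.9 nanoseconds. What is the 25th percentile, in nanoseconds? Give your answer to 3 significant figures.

27.6

The rate is λ = 1/95.9 = 0.0104275 per nanosecond.
Set 1 − e^(−λt) = 0.25, so t = −ln(0.75)/λ = 0.28768/0.0104275 ≈ 27.5887 nanoseconds.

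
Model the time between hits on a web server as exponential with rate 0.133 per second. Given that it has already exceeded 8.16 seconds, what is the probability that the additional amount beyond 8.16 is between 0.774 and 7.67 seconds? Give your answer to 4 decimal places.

Memoryless: the residual past 8.16 is again Exp(λ).
P(0.774 < residual < 7.67) = e^(−λ·0.774) − e^(−λ·7.67) = 0.90218 − 0.36056 ≈ 0.5416.

0.5416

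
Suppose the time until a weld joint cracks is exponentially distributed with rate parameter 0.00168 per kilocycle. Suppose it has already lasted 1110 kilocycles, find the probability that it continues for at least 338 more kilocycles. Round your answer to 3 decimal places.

0.567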